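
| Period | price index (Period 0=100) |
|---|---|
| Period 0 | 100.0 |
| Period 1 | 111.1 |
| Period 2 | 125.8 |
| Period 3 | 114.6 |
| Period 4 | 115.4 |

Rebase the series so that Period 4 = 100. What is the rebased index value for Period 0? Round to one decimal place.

Rebased(Period 0) = 100.0 / 115.4 × 100 = 86.6551

86.7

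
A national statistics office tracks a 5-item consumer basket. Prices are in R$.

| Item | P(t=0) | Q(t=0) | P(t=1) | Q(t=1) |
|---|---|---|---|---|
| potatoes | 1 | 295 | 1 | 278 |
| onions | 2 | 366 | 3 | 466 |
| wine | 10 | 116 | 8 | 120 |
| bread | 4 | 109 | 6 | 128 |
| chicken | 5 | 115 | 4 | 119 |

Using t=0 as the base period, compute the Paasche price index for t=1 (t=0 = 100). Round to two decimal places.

Paasche price index uses current-period quantities as weights.
ΣP(t=1)·Q(t=1) = 1×278 + 3×466 + 8×120 + 6×128 + 4×119 = 278 + 1398 + 960 + 768 + 476 = 3880
ΣP(t=0)·Q(t=1) = 1×278 + 2×466 + 10×120 + 4×128 + 5×119 = 278 + 932 + 1200 + 512 + 595 = 3517
Index = 3880 / 3517 × 100 = 110.3213

110.32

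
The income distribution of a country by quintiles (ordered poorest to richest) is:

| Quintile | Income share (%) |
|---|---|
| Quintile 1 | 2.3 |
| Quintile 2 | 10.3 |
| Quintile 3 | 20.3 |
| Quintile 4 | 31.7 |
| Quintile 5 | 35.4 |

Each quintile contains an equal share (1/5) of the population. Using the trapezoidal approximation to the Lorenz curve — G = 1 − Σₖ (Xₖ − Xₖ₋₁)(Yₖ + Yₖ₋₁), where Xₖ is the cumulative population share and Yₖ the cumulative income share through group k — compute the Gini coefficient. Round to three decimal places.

0.350

Cumulative income shares Yₖ: 0.0230, 0.1260, 0.3290, 0.6460, 1.0000
Σ (Xₖ−Xₖ₋₁)(Yₖ+Yₖ₋₁) = (1/5)(0.0230+0.0000) + (1/5)(0.1260+0.0230) + (1/5)(0.3290+0.1260) + (1/5)(0.6460+0.3290) + (1/5)(1.0000+0.6460)
  = 0.0046 + 0.0298 + 0.0910 + 0.1950 + 0.3292 = 0.6496
G = 1 − 0.6496 = 0.3504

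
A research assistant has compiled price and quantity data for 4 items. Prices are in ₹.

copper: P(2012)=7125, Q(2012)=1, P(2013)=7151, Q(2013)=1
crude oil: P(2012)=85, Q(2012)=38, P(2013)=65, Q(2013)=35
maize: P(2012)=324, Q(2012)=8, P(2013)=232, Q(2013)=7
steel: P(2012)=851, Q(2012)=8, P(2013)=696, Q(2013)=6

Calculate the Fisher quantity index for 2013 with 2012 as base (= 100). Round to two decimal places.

88.89

Laspeyres component (base-period weights):
ΣP(2012)Q(2013) = 7125×1 + 85×35 + 324×7 + 851×6 = 7125 + 2975 + 2268 + 5106 = 17474
ΣP(2012)Q(2012) = 7125×1 + 85×38 + 324×8 + 851×8 = 7125 + 3230 + 2592 + 6808 = 19755
L = 17474 / 19755 × 100 = 88.4536
Paasche component (current-period weights):
ΣP(2013)Q(2013) = 7151×1 + 65×35 + 232×7 + 696×6 = 7151 + 2275 + 1624 + 4176 = 15226
ΣP(2013)Q(2012) = 7151×1 + 65×38 + 232×8 + 696×8 = 7151 + 2470 + 1856 + 5568 = 17045
P = 15226 / 17045 × 100 = 89.3282
Fisher = √(L × P) = √(88.4536 × 89.3282) = 88.8898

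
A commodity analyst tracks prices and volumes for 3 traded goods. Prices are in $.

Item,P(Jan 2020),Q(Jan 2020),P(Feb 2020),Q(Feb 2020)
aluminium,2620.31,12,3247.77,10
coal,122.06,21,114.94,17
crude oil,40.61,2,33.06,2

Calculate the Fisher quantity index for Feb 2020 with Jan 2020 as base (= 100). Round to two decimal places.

83.21

Laspeyres component (base-period weights):
ΣP(Jan 2020)Q(Feb 2020) = 2620.31×10 + 122.06×17 + 40.61×2 = 26203.1 + 2075.02 + 81.22 = 28359.34
ΣP(Jan 2020)Q(Jan 2020) = 2620.31×12 + 122.06×21 + 40.61×2 = 31443.72 + 2563.26 + 81.22 = 34088.2
L = 28359.34 / 34088.2 × 100 = 83.1940
Paasche component (current-period weights):
ΣP(Feb 2020)Q(Feb 2020) = 3247.77×10 + 114.94×17 + 33.06×2 = 32477.7 + 1953.98 + 66.12 = 34497.8
ΣP(Feb 2020)Q(Jan 2020) = 3247.77×12 + 114.94×21 + 33.06×2 = 38973.24 + 2413.74 + 66.12 = 41453.1
P = 34497.8 / 41453.1 × 100 = 83.2213
Fisher = √(L × P) = √(83.1940 × 83.2213) = 83.2076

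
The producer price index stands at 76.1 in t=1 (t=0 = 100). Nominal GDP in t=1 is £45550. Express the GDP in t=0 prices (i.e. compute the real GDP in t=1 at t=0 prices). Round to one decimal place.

59855.5

Real = Nominal ÷ (Index/100) = 45550 ÷ (76.1/100)
     = 45550 ÷ 0.761 = 59855.4534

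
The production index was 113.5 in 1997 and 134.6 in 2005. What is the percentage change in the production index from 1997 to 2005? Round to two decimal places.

Change = (134.6 − 113.5) / 113.5 × 100
       = 21.1 / 113.5 × 100 = 18.5903%

18.59%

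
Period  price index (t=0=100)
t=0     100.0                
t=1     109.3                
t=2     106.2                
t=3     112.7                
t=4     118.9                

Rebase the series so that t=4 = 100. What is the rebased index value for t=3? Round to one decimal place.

94.8

Rebased(t=3) = 112.7 / 118.9 × 100 = 94.7855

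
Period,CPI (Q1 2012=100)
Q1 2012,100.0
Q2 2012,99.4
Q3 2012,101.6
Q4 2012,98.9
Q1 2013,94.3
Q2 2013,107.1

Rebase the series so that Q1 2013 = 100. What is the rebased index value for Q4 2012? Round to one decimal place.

104.9

Rebased(Q4 2012) = 98.9 / 94.3 × 100 = 104.8780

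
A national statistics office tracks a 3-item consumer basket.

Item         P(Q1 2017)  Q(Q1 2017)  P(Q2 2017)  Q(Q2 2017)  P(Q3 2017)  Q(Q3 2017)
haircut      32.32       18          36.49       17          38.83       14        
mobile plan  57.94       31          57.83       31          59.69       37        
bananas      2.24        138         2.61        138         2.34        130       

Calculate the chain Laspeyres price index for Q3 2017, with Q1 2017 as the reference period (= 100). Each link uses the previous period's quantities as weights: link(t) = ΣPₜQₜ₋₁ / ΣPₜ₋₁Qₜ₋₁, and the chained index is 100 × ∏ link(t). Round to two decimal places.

106.84

Link Q1 2017→Q2 2017:
ΣP(Q2 2017)Q(Q1 2017) = 36.49×18 + 57.83×31 + 2.61×138 = 656.82 + 1792.73 + 360.18 = 2809.73
ΣP(Q1 2017)Q(Q1 2017) = 32.32×18 + 57.94×31 + 2.24×138 = 581.76 + 1796.14 + 309.12 = 2687.02
link = 2809.73/2687.02 = 1.045668
Link Q2 2017→Q3 2017:
ΣP(Q3 2017)Q(Q2 2017) = 38.83×17 + 59.69×31 + 2.34×138 = 660.11 + 1850.39 + 322.92 = 2833.42
ΣP(Q2 2017)Q(Q2 2017) = 36.49×17 + 57.83×31 + 2.61×138 = 620.33 + 1792.73 + 360.18 = 2773.24
link = 2833.42/2773.24 = 1.021700
Chained index = 100 × 1.045668 × 1.021700 = 106.8359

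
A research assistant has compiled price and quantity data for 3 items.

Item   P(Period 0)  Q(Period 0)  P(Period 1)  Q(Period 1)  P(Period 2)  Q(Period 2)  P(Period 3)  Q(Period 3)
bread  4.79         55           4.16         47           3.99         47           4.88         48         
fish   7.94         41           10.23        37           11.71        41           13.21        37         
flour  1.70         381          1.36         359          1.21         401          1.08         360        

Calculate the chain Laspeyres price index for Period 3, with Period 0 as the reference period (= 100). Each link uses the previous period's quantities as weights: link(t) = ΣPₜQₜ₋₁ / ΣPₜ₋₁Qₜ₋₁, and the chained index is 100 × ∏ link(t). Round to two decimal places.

97.85

Link Period 0→Period 1:
ΣP(Period 1)Q(Period 0) = 4.16×55 + 10.23×41 + 1.36×381 = 228.8 + 419.43 + 518.16 = 1166.39
ΣP(Period 0)Q(Period 0) = 4.79×55 + 7.94×41 + 1.70×381 = 263.45 + 325.54 + 647.7 = 1236.69
link = 1166.39/1236.69 = 0.943155
Link Period 1→Period 2:
ΣP(Period 2)Q(Period 1) = 3.99×47 + 11.71×37 + 1.21×359 = 187.53 + 433.27 + 434.39 = 1055.19
ΣP(Period 1)Q(Period 1) = 4.16×47 + 10.23×37 + 1.36×359 = 195.52 + 378.51 + 488.24 = 1062.27
link = 1055.19/1062.27 = 0.993335
Link Period 2→Period 3:
ΣP(Period 3)Q(Period 2) = 4.88×47 + 13.21×41 + 1.08×401 = 229.36 + 541.61 + 433.08 = 1204.05
ΣP(Period 2)Q(Period 2) = 3.99×47 + 11.71×41 + 1.21×401 = 187.53 + 480.11 + 485.21 = 1152.85
link = 1204.05/1152.85 = 1.044412
Chained index = 100 × 0.943155 × 0.993335 × 1.044412 = 97.8477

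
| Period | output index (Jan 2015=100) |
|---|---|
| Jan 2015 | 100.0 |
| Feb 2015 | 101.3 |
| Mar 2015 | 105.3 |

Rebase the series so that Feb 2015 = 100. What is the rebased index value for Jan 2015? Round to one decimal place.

98.7

Rebased(Jan 2015) = 100.0 / 101.3 × 100 = 98.7167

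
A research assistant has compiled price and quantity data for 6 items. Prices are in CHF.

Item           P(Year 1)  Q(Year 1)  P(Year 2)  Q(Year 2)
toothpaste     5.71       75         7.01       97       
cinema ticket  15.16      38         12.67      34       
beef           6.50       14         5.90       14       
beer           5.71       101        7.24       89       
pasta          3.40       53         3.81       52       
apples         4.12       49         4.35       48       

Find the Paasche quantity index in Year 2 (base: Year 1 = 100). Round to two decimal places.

100.38

Paasche quantity index uses current-period prices as weights.
ΣP(Year 2)·Q(Year 2) = 7.01×97 + 12.67×34 + 5.90×14 + 7.24×89 + 3.81×52 + 4.35×48 = 679.97 + 430.78 + 82.6 + 644.36 + 198.12 + 208.8 = 2244.63
ΣP(Year 2)·Q(Year 1) = 7.01×75 + 12.67×38 + 5.90×14 + 7.24×101 + 3.81×53 + 4.35×49 = 525.75 + 481.46 + 82.6 + 731.24 + 201.93 + 213.15 = 2236.13
Index = 2244.63 / 2236.13 × 100 = 100.3801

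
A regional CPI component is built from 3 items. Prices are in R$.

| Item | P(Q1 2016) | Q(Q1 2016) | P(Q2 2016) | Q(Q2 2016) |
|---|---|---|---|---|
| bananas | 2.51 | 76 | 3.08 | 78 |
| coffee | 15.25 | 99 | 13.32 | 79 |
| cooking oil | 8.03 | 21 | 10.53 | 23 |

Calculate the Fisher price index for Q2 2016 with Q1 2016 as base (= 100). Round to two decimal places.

Laspeyres component (base-period weights):
ΣP(Q2 2016)Q(Q1 2016) = 3.08×76 + 13.32×99 + 10.53×21 = 234.08 + 1318.68 + 221.13 = 1773.89
ΣP(Q1 2016)Q(Q1 2016) = 2.51×76 + 15.25×99 + 8.03×21 = 190.76 + 1509.75 + 168.63 = 1869.14
L = 1773.89 / 1869.14 × 100 = 94.9041
Paasche component (current-period weights):
ΣP(Q2 2016)Q(Q2 2016) = 3.08×78 + 13.32×79 + 10.53×23 = 240.24 + 1052.28 + 242.19 = 1534.71
ΣP(Q1 2016)Q(Q2 2016) = 2.51×78 + 15.25×79 + 8.03×23 = 195.78 + 1204.75 + 184.69 = 1585.22
P = 1534.71 / 1585.22 × 100 = 96.8137
Fisher = √(L × P) = √(94.9041 × 96.8137) = 95.8541

95.85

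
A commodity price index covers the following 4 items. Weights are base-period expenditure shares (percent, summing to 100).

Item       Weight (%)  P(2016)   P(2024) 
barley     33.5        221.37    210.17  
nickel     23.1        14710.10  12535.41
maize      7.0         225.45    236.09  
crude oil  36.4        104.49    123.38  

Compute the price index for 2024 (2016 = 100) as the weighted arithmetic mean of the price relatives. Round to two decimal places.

101.80

barley: 33.5 × (210.17/221.37) = 33.5 × 0.949406 = 31.8051
nickel: 23.1 × (12535.41/14710.10) = 23.1 × 0.852163 = 19.6850
maize: 7.0 × (236.09/225.45) = 7.0 × 1.047194 = 7.3304
crude oil: 36.4 × (123.38/104.49) = 36.4 × 1.180783 = 42.9805
Index = Σ wᵢ·(p₁ᵢ/p₀ᵢ) = 31.8051 + 19.6850 + 7.3304 + 42.9805 = 101.8009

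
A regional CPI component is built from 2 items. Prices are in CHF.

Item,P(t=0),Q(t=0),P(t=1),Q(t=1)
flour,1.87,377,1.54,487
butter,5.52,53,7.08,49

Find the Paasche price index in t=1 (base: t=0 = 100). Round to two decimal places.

Paasche price index uses current-period quantities as weights.
ΣP(t=1)·Q(t=1) = 1.54×487 + 7.08×49 = 749.98 + 346.92 = 1096.9
ΣP(t=0)·Q(t=1) = 1.87×487 + 5.52×49 = 910.69 + 270.48 = 1181.17
Index = 1096.9 / 1181.17 × 100 = 92.8655

92.87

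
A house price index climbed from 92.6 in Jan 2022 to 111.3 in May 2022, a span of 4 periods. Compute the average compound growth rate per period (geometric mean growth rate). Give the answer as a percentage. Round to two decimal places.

4.71%

Growth factor = (111.3/92.6)^(1/4) = (1.201944)^(1/4) = 1.047059
Growth rate = 1.047059 − 1 = 0.047059 = 4.7059%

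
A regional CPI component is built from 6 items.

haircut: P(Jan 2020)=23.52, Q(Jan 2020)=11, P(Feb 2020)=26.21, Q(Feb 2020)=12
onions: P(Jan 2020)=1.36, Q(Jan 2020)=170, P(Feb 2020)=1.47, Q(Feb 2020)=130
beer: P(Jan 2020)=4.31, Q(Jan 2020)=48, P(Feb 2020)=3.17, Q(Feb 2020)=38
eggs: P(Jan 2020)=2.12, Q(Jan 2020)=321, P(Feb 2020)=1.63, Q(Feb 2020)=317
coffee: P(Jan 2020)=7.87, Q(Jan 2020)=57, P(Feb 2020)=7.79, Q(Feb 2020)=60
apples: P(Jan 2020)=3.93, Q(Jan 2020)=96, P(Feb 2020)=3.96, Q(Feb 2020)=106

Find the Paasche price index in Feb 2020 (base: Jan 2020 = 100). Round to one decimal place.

93.0

Paasche price index uses current-period quantities as weights.
ΣP(Feb 2020)·Q(Feb 2020) = 26.21×12 + 1.47×130 + 3.17×38 + 1.63×317 + 7.79×60 + 3.96×106 = 314.52 + 191.1 + 120.46 + 516.71 + 467.4 + 419.76 = 2029.95
ΣP(Jan 2020)·Q(Feb 2020) = 23.52×12 + 1.36×130 + 4.31×38 + 2.12×317 + 7.87×60 + 3.93×106 = 282.24 + 176.8 + 163.78 + 672.04 + 472.2 + 416.58 = 2183.64
Index = 2029.95 / 2183.64 × 100 = 92.9618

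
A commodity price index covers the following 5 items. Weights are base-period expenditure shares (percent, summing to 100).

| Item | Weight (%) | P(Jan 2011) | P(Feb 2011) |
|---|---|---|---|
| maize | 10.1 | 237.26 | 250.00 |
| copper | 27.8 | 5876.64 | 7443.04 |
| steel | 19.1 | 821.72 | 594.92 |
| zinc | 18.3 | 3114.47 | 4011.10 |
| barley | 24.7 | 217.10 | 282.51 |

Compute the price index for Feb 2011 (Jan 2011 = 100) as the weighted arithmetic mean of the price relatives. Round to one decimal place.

maize: 10.1 × (250.00/237.26) = 10.1 × 1.053696 = 10.6423
copper: 27.8 × (7443.04/5876.64) = 27.8 × 1.266547 = 35.2100
steel: 19.1 × (594.92/821.72) = 19.1 × 0.723994 = 13.8283
zinc: 18.3 × (4011.10/3114.47) = 18.3 × 1.287892 = 23.5684
barley: 24.7 × (282.51/217.10) = 24.7 × 1.301290 = 32.1419
Index = Σ wᵢ·(p₁ᵢ/p₀ᵢ) = 10.6423 + 35.2100 + 13.8283 + 23.5684 + 32.1419 = 115.3909

115.4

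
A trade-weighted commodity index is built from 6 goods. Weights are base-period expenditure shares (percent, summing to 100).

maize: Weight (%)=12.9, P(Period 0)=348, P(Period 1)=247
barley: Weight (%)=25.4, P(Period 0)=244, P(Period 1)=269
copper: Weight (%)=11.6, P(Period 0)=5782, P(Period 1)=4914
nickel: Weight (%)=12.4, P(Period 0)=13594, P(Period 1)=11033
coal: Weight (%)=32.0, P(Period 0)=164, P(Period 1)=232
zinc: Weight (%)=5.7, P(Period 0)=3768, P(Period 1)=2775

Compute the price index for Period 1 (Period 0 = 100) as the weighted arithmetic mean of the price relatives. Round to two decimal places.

maize: 12.9 × (247/348) = 12.9 × 0.709770 = 9.1560
barley: 25.4 × (269/244) = 25.4 × 1.102459 = 28.0025
copper: 11.6 × (4914/5782) = 11.6 × 0.849879 = 9.8586
nickel: 12.4 × (11033/13594) = 12.4 × 0.811608 = 10.0639
coal: 32.0 × (232/164) = 32.0 × 1.414634 = 45.2683
zinc: 5.7 × (2775/3768) = 5.7 × 0.736465 = 4.1979
Index = Σ wᵢ·(p₁ᵢ/p₀ᵢ) = 9.1560 + 28.0025 + 9.8586 + 10.0639 + 45.2683 + 4.1979 = 106.5472

106.55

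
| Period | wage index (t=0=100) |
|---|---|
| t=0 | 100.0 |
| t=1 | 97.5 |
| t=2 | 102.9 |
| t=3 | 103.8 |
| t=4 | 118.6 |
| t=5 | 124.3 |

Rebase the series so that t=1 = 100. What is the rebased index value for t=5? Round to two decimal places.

127.49

Rebased(t=5) = 124.3 / 97.5 × 100 = 127.4872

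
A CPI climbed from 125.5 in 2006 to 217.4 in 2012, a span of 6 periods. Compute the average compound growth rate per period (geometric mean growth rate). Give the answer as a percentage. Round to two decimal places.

9.59%

Growth factor = (217.4/125.5)^(1/6) = (1.732271)^(1/6) = 1.095896
Growth rate = 1.095896 − 1 = 0.095896 = 9.5896%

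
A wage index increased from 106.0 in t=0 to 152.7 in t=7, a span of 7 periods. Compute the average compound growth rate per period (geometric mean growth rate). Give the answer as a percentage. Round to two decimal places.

Growth factor = (152.7/106.0)^(1/7) = (1.440566)^(1/7) = 1.053532
Growth rate = 1.053532 − 1 = 0.053532 = 5.3532%

5.35%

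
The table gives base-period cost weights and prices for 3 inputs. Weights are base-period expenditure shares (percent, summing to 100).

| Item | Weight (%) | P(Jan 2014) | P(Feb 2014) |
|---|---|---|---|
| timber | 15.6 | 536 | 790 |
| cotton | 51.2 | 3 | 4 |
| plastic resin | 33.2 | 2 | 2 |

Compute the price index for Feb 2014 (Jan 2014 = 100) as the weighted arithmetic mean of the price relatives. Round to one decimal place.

124.5

timber: 15.6 × (790/536) = 15.6 × 1.473881 = 22.9925
cotton: 51.2 × (4/3) = 51.2 × 1.333333 = 68.2667
plastic resin: 33.2 × (2/2) = 33.2 × 1.000000 = 33.2000
Index = Σ wᵢ·(p₁ᵢ/p₀ᵢ) = 22.9925 + 68.2667 + 33.2000 = 124.4592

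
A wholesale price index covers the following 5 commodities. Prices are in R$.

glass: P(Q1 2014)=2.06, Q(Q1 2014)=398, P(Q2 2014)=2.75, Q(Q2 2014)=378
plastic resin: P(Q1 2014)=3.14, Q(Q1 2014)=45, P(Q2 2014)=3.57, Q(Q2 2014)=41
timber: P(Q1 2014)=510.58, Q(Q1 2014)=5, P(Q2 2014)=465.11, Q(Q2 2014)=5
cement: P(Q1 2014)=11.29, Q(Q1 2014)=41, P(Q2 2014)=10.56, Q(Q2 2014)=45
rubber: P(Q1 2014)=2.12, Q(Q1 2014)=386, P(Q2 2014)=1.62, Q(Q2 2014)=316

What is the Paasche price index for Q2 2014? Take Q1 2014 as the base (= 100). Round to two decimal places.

Paasche price index uses current-period quantities as weights.
ΣP(Q2 2014)·Q(Q2 2014) = 2.75×378 + 3.57×41 + 465.11×5 + 10.56×45 + 1.62×316 = 1039.5 + 146.37 + 2325.55 + 475.2 + 511.92 = 4498.54
ΣP(Q1 2014)·Q(Q2 2014) = 2.06×378 + 3.14×41 + 510.58×5 + 11.29×45 + 2.12×316 = 778.68 + 128.74 + 2552.9 + 508.05 + 669.92 = 4638.29
Index = 4498.54 / 4638.29 × 100 = 96.9870

96.99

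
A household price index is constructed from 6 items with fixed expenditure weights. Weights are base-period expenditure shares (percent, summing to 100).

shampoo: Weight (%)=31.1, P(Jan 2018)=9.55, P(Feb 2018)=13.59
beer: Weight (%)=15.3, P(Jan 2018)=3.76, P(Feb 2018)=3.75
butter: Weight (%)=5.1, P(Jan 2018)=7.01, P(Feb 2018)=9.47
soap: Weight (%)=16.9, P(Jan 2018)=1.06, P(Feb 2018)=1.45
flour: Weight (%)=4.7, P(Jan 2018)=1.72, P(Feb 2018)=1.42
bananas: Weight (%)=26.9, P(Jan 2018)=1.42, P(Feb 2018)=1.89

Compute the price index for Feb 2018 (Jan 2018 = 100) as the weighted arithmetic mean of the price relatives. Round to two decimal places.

129.21

shampoo: 31.1 × (13.59/9.55) = 31.1 × 1.423037 = 44.2564
beer: 15.3 × (3.75/3.76) = 15.3 × 0.997340 = 15.2593
butter: 5.1 × (9.47/7.01) = 5.1 × 1.350927 = 6.8897
soap: 16.9 × (1.45/1.06) = 16.9 × 1.367925 = 23.1179
flour: 4.7 × (1.42/1.72) = 4.7 × 0.825581 = 3.8802
bananas: 26.9 × (1.89/1.42) = 26.9 × 1.330986 = 35.8035
Index = Σ wᵢ·(p₁ᵢ/p₀ᵢ) = 44.2564 + 15.2593 + 6.8897 + 23.1179 + 3.8802 + 35.8035 = 129.2072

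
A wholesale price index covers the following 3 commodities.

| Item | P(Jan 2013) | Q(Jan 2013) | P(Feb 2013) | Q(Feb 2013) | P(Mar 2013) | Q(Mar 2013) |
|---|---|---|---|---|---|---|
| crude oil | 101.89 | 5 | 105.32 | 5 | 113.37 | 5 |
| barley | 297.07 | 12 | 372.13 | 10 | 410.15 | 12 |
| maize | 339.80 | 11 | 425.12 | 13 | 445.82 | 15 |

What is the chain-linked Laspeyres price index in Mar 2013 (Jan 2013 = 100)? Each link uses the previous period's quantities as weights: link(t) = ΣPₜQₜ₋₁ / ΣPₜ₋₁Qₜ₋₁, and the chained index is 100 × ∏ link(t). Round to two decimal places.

132.49

Link Jan 2013→Feb 2013:
ΣP(Feb 2013)Q(Jan 2013) = 105.32×5 + 372.13×12 + 425.12×11 = 526.6 + 4465.56 + 4676.32 = 9668.48
ΣP(Jan 2013)Q(Jan 2013) = 101.89×5 + 297.07×12 + 339.80×11 = 509.45 + 3564.84 + 3737.8 = 7812.09
link = 9668.48/7812.09 = 1.237630
Link Feb 2013→Mar 2013:
ΣP(Mar 2013)Q(Feb 2013) = 113.37×5 + 410.15×10 + 445.82×13 = 566.85 + 4101.5 + 5795.66 = 10464.01
ΣP(Feb 2013)Q(Feb 2013) = 105.32×5 + 372.13×10 + 425.12×13 = 526.6 + 3721.3 + 5526.56 = 9774.46
link = 10464.01/9774.46 = 1.070546
Chained index = 100 × 1.237630 × 1.070546 = 132.4940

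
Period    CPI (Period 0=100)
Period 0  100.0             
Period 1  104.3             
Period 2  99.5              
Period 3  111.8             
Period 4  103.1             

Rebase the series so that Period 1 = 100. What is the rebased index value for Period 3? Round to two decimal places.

Rebased(Period 3) = 111.8 / 104.3 × 100 = 107.1908

107.19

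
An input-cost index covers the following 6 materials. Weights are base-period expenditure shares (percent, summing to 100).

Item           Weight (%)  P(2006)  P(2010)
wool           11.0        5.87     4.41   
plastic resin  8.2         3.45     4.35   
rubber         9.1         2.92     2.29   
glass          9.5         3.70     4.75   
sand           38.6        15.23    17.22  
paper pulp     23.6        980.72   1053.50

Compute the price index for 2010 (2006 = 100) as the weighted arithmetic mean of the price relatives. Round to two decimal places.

wool: 11.0 × (4.41/5.87) = 11.0 × 0.751278 = 8.2641
plastic resin: 8.2 × (4.35/3.45) = 8.2 × 1.260870 = 10.3391
rubber: 9.1 × (2.29/2.92) = 9.1 × 0.784247 = 7.1366
glass: 9.5 × (4.75/3.70) = 9.5 × 1.283784 = 12.1959
sand: 38.6 × (17.22/15.23) = 38.6 × 1.130663 = 43.6436
paper pulp: 23.6 × (1053.50/980.72) = 23.6 × 1.074211 = 25.3514
Index = Σ wᵢ·(p₁ᵢ/p₀ᵢ) = 8.2641 + 10.3391 + 7.1366 + 12.1959 + 43.6436 + 25.3514 = 106.9307

106.93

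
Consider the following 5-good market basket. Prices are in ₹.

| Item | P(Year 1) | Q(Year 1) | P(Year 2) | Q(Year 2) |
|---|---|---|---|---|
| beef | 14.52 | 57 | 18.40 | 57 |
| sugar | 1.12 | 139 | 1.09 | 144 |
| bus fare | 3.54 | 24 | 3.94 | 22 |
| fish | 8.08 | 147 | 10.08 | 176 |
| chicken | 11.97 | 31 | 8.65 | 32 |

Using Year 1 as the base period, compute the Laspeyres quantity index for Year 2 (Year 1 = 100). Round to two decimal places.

Laspeyres quantity index uses base-period prices as weights.
ΣP(Year 1)·Q(Year 2) = 14.52×57 + 1.12×144 + 3.54×22 + 8.08×176 + 11.97×32 = 827.64 + 161.28 + 77.88 + 1422.08 + 383.04 = 2871.92
ΣP(Year 1)·Q(Year 1) = 14.52×57 + 1.12×139 + 3.54×24 + 8.08×147 + 11.97×31 = 827.64 + 155.68 + 84.96 + 1187.76 + 371.07 = 2627.11
Index = 2871.92 / 2627.11 × 100 = 109.3186

109.32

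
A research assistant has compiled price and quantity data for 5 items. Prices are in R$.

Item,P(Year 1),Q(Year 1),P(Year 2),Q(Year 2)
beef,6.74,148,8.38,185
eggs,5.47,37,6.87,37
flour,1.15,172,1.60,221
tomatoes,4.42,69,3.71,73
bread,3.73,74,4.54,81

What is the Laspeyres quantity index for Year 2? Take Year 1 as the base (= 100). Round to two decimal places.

Laspeyres quantity index uses base-period prices as weights.
ΣP(Year 1)·Q(Year 2) = 6.74×185 + 5.47×37 + 1.15×221 + 4.42×73 + 3.73×81 = 1246.9 + 202.39 + 254.15 + 322.66 + 302.13 = 2328.23
ΣP(Year 1)·Q(Year 1) = 6.74×148 + 5.47×37 + 1.15×172 + 4.42×69 + 3.73×74 = 997.52 + 202.39 + 197.8 + 304.98 + 276.02 = 1978.71
Index = 2328.23 / 1978.71 × 100 = 117.6640

117.66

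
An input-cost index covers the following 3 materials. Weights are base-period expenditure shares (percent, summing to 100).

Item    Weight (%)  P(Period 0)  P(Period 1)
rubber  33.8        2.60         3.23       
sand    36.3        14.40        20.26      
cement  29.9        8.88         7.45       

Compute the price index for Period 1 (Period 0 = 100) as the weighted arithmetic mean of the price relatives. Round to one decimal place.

118.1

rubber: 33.8 × (3.23/2.60) = 33.8 × 1.242308 = 41.9900
sand: 36.3 × (20.26/14.40) = 36.3 × 1.406944 = 51.0721
cement: 29.9 × (7.45/8.88) = 29.9 × 0.838964 = 25.0850
Index = Σ wᵢ·(p₁ᵢ/p₀ᵢ) = 41.9900 + 51.0721 + 25.0850 = 118.1471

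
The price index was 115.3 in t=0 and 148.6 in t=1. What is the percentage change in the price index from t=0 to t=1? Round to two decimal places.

Change = (148.6 − 115.3) / 115.3 × 100
       = 33.3 / 115.3 × 100 = 28.8812%

28.88%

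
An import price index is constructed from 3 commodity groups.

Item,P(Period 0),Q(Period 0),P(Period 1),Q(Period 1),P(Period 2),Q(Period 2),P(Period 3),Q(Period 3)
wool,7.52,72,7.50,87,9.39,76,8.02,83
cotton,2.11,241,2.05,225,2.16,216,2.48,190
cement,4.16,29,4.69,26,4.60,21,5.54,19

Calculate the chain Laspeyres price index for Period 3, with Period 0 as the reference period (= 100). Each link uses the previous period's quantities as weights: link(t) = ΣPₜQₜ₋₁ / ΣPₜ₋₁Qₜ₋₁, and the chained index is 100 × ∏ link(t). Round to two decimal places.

113.69

Link Period 0→Period 1:
ΣP(Period 1)Q(Period 0) = 7.50×72 + 2.05×241 + 4.69×29 = 540 + 494.05 + 136.01 = 1170.06
ΣP(Period 0)Q(Period 0) = 7.52×72 + 2.11×241 + 4.16×29 = 541.44 + 508.51 + 120.64 = 1170.59
link = 1170.06/1170.59 = 0.999547
Link Period 1→Period 2:
ΣP(Period 2)Q(Period 1) = 9.39×87 + 2.16×225 + 4.60×26 = 816.93 + 486 + 119.6 = 1422.53
ΣP(Period 1)Q(Period 1) = 7.50×87 + 2.05×225 + 4.69×26 = 652.5 + 461.25 + 121.94 = 1235.69
link = 1422.53/1235.69 = 1.151203
Link Period 2→Period 3:
ΣP(Period 3)Q(Period 2) = 8.02×76 + 2.48×216 + 5.54×21 = 609.52 + 535.68 + 116.34 = 1261.54
ΣP(Period 2)Q(Period 2) = 9.39×76 + 2.16×216 + 4.60×21 = 713.64 + 466.56 + 96.6 = 1276.8
link = 1261.54/1276.8 = 0.988048
Chained index = 100 × 0.999547 × 1.151203 × 0.988048 = 113.6929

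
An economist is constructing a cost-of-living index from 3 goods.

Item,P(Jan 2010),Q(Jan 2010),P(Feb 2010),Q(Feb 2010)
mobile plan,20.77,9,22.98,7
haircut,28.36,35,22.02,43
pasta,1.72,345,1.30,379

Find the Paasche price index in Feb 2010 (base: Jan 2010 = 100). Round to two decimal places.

79.36

Paasche price index uses current-period quantities as weights.
ΣP(Feb 2010)·Q(Feb 2010) = 22.98×7 + 22.02×43 + 1.30×379 = 160.86 + 946.86 + 492.7 = 1600.42
ΣP(Jan 2010)·Q(Feb 2010) = 20.77×7 + 28.36×43 + 1.72×379 = 145.39 + 1219.48 + 651.88 = 2016.75
Index = 1600.42 / 2016.75 × 100 = 79.3564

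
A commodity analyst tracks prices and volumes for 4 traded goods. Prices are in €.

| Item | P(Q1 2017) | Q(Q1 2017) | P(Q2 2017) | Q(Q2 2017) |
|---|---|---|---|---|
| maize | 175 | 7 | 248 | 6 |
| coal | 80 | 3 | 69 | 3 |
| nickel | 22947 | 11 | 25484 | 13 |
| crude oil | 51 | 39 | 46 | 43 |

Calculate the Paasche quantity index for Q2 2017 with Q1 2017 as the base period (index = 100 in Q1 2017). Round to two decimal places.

117.92

Paasche quantity index uses current-period prices as weights.
ΣP(Q2 2017)·Q(Q2 2017) = 248×6 + 69×3 + 25484×13 + 46×43 = 1488 + 207 + 331292 + 1978 = 334965
ΣP(Q2 2017)·Q(Q1 2017) = 248×7 + 69×3 + 25484×11 + 46×39 = 1736 + 207 + 280324 + 1794 = 284061
Index = 334965 / 284061 × 100 = 117.9201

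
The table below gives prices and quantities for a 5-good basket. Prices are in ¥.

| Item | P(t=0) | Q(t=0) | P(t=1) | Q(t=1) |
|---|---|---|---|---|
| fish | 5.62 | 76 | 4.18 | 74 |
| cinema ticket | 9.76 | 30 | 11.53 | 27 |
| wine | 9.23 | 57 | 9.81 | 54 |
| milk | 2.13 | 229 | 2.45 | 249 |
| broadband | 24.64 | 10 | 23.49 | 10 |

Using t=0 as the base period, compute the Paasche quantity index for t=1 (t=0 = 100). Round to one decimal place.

98.8

Paasche quantity index uses current-period prices as weights.
ΣP(t=1)·Q(t=1) = 4.18×74 + 11.53×27 + 9.81×54 + 2.45×249 + 23.49×10 = 309.32 + 311.31 + 529.74 + 610.05 + 234.9 = 1995.32
ΣP(t=1)·Q(t=0) = 4.18×76 + 11.53×30 + 9.81×57 + 2.45×229 + 23.49×10 = 317.68 + 345.9 + 559.17 + 561.05 + 234.9 = 2018.7
Index = 1995.32 / 2018.7 × 100 = 98.8418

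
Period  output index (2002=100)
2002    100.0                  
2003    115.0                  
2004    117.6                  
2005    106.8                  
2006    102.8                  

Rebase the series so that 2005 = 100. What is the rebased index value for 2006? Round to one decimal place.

Rebased(2006) = 102.8 / 106.8 × 100 = 96.2547

96.3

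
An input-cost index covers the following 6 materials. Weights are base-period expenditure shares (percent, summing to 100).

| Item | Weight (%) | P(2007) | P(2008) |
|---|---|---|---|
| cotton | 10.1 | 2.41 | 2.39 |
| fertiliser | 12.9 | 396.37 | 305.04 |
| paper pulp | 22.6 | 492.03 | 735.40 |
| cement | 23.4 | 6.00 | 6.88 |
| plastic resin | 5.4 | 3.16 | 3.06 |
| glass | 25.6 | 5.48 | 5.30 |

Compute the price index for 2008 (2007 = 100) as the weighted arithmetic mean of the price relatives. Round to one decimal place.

110.5

cotton: 10.1 × (2.39/2.41) = 10.1 × 0.991701 = 10.0162
fertiliser: 12.9 × (305.04/396.37) = 12.9 × 0.769584 = 9.9276
paper pulp: 22.6 × (735.40/492.03) = 22.6 × 1.494624 = 33.7785
cement: 23.4 × (6.88/6.00) = 23.4 × 1.146667 = 26.8320
plastic resin: 5.4 × (3.06/3.16) = 5.4 × 0.968354 = 5.2291
glass: 25.6 × (5.30/5.48) = 25.6 × 0.967153 = 24.7591
Index = Σ wᵢ·(p₁ᵢ/p₀ᵢ) = 10.0162 + 9.9276 + 33.7785 + 26.8320 + 5.2291 + 24.7591 = 110.5426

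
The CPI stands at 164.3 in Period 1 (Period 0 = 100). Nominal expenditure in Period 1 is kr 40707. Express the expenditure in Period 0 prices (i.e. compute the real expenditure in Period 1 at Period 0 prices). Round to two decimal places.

Real = Nominal ÷ (Index/100) = 40707 ÷ (164.3/100)
     = 40707 ÷ 1.643 = 24776.0195

24776.02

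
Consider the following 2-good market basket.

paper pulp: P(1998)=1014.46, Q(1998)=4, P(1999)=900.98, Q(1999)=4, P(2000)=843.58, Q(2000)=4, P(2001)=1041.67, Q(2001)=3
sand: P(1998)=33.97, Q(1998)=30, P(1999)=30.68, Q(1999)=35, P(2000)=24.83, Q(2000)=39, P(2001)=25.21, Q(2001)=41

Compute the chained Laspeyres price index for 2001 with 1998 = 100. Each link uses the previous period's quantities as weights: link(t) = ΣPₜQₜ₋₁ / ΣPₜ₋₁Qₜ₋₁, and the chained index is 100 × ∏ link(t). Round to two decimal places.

Link 1998→1999:
ΣP(1999)Q(1998) = 900.98×4 + 30.68×30 = 3603.92 + 920.4 = 4524.32
ΣP(1998)Q(1998) = 1014.46×4 + 33.97×30 = 4057.84 + 1019.1 = 5076.94
link = 4524.32/5076.94 = 0.891151
Link 1999→2000:
ΣP(2000)Q(1999) = 843.58×4 + 24.83×35 = 3374.32 + 869.05 = 4243.37
ΣP(1999)Q(1999) = 900.98×4 + 30.68×35 = 3603.92 + 1073.8 = 4677.72
link = 4243.37/4677.72 = 0.907145
Link 2000→2001:
ΣP(2001)Q(2000) = 1041.67×4 + 25.21×39 = 4166.68 + 983.19 = 5149.87
ΣP(2000)Q(2000) = 843.58×4 + 24.83×39 = 3374.32 + 968.37 = 4342.69
link = 5149.87/4342.69 = 1.185871
Chained index = 100 × 0.891151 × 0.907145 × 1.185871 = 95.8662

95.87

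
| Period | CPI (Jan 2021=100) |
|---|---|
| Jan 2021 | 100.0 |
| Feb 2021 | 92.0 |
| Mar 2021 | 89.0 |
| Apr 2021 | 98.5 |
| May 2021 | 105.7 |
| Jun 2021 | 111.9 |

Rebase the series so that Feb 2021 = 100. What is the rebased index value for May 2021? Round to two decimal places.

114.89

Rebased(May 2021) = 105.7 / 92.0 × 100 = 114.8913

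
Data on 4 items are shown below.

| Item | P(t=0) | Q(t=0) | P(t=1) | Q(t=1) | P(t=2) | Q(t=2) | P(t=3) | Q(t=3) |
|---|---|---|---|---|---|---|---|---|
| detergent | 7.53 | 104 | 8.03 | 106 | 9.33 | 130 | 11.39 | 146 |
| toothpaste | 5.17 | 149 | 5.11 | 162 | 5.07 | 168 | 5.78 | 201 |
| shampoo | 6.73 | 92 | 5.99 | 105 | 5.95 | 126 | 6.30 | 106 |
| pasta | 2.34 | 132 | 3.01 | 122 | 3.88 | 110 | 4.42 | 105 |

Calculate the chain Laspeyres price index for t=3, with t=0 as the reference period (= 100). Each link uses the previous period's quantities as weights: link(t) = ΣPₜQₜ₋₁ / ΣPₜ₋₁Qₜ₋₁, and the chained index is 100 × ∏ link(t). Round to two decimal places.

128.37

Link t=0→t=1:
ΣP(t=1)Q(t=0) = 8.03×104 + 5.11×149 + 5.99×92 + 3.01×132 = 835.12 + 761.39 + 551.08 + 397.32 = 2544.91
ΣP(t=0)Q(t=0) = 7.53×104 + 5.17×149 + 6.73×92 + 2.34×132 = 783.12 + 770.33 + 619.16 + 308.88 = 2481.49
link = 2544.91/2481.49 = 1.025557
Link t=1→t=2:
ΣP(t=2)Q(t=1) = 9.33×106 + 5.07×162 + 5.95×105 + 3.88×122 = 988.98 + 821.34 + 624.75 + 473.36 = 2908.43
ΣP(t=1)Q(t=1) = 8.03×106 + 5.11×162 + 5.99×105 + 3.01×122 = 851.18 + 827.82 + 628.95 + 367.22 = 2675.17
link = 2908.43/2675.17 = 1.087194
Link t=2→t=3:
ΣP(t=3)Q(t=2) = 11.39×130 + 5.78×168 + 6.30×126 + 4.42×110 = 1480.7 + 971.04 + 793.8 + 486.2 = 3731.74
ΣP(t=2)Q(t=2) = 9.33×130 + 5.07×168 + 5.95×126 + 3.88×110 = 1212.9 + 851.76 + 749.7 + 426.8 = 3241.16
link = 3731.74/3241.16 = 1.151359
Chained index = 100 × 1.025557 × 1.087194 × 1.151359 = 128.3743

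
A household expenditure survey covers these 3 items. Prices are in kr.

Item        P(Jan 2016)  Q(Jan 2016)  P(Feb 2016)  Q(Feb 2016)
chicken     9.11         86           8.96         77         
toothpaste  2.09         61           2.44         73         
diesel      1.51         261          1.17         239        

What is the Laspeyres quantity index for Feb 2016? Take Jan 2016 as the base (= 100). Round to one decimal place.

Laspeyres quantity index uses base-period prices as weights.
ΣP(Jan 2016)·Q(Feb 2016) = 9.11×77 + 2.09×73 + 1.51×239 = 701.47 + 152.57 + 360.89 = 1214.93
ΣP(Jan 2016)·Q(Jan 2016) = 9.11×86 + 2.09×61 + 1.51×261 = 783.46 + 127.49 + 394.11 = 1305.06
Index = 1214.93 / 1305.06 × 100 = 93.0938

93.1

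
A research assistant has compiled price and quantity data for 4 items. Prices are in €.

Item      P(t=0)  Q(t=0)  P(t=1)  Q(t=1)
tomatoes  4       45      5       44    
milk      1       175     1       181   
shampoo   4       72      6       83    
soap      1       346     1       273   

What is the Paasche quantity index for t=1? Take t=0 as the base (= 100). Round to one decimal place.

99.5

Paasche quantity index uses current-period prices as weights.
ΣP(t=1)·Q(t=1) = 5×44 + 1×181 + 6×83 + 1×273 = 220 + 181 + 498 + 273 = 1172
ΣP(t=1)·Q(t=0) = 5×45 + 1×175 + 6×72 + 1×346 = 225 + 175 + 432 + 346 = 1178
Index = 1172 / 1178 × 100 = 99.4907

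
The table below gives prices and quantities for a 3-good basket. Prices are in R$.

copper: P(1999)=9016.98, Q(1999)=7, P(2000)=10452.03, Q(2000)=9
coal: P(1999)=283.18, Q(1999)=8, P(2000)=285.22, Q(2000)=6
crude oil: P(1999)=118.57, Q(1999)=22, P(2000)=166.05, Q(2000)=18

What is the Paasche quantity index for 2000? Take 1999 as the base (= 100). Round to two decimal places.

124.87

Paasche quantity index uses current-period prices as weights.
ΣP(2000)·Q(2000) = 10452.03×9 + 285.22×6 + 166.05×18 = 94068.27 + 1711.32 + 2988.9 = 98768.49
ΣP(2000)·Q(1999) = 10452.03×7 + 285.22×8 + 166.05×22 = 73164.21 + 2281.76 + 3653.1 = 79099.07
Index = 98768.49 / 79099.07 × 100 = 124.8668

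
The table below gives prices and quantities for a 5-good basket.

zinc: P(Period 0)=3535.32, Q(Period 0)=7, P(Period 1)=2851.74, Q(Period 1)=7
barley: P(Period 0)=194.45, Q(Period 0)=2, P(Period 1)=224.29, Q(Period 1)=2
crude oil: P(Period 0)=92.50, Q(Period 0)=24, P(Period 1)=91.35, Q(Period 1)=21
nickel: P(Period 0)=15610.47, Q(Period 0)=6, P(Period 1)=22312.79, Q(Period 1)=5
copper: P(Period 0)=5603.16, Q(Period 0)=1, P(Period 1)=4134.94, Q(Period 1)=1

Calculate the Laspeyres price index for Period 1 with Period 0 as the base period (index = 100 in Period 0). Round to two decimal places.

Laspeyres price index uses base-period quantities as weights.
ΣP(Period 1)·Q(Period 0) = 2851.74×7 + 224.29×2 + 91.35×24 + 22312.79×6 + 4134.94×1 = 19962.18 + 448.58 + 2192.4 + 133876.74 + 4134.94 = 160614.84
ΣP(Period 0)·Q(Period 0) = 3535.32×7 + 194.45×2 + 92.50×24 + 15610.47×6 + 5603.16×1 = 24747.24 + 388.9 + 2220 + 93662.82 + 5603.16 = 126622.12
Index = 160614.84 / 126622.12 × 100 = 126.8458

126.85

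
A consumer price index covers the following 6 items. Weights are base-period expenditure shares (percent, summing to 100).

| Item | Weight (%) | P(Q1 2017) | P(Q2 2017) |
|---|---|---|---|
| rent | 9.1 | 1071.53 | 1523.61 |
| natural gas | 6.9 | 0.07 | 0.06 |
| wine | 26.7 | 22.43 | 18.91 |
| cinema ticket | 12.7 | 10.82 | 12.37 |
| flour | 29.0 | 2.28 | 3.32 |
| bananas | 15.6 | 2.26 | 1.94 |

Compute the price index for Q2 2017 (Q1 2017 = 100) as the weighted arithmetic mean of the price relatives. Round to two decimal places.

111.50

rent: 9.1 × (1523.61/1071.53) = 9.1 × 1.421901 = 12.9393
natural gas: 6.9 × (0.06/0.07) = 6.9 × 0.857143 = 5.9143
wine: 26.7 × (18.91/22.43) = 26.7 × 0.843067 = 22.5099
cinema ticket: 12.7 × (12.37/10.82) = 12.7 × 1.143253 = 14.5193
flour: 29.0 × (3.32/2.28) = 29.0 × 1.456140 = 42.2281
bananas: 15.6 × (1.94/2.26) = 15.6 × 0.858407 = 13.3912
Index = Σ wᵢ·(p₁ᵢ/p₀ᵢ) = 12.9393 + 5.9143 + 22.5099 + 14.5193 + 42.2281 + 13.3912 = 111.5020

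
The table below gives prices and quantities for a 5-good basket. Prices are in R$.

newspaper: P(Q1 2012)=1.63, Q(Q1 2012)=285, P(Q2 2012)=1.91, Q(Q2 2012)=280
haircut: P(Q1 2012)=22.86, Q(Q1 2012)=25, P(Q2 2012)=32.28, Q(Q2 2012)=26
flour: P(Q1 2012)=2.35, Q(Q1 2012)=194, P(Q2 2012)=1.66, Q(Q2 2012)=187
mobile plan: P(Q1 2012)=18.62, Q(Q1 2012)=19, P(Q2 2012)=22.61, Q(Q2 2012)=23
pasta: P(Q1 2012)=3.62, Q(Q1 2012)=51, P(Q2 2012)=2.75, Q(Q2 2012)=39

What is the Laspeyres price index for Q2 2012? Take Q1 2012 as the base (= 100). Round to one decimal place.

Laspeyres price index uses base-period quantities as weights.
ΣP(Q2 2012)·Q(Q1 2012) = 1.91×285 + 32.28×25 + 1.66×194 + 22.61×19 + 2.75×51 = 544.35 + 807 + 322.04 + 429.59 + 140.25 = 2243.23
ΣP(Q1 2012)·Q(Q1 2012) = 1.63×285 + 22.86×25 + 2.35×194 + 18.62×19 + 3.62×51 = 464.55 + 571.5 + 455.9 + 353.78 + 184.62 = 2030.35
Index = 2243.23 / 2030.35 × 100 = 110.4849

110.5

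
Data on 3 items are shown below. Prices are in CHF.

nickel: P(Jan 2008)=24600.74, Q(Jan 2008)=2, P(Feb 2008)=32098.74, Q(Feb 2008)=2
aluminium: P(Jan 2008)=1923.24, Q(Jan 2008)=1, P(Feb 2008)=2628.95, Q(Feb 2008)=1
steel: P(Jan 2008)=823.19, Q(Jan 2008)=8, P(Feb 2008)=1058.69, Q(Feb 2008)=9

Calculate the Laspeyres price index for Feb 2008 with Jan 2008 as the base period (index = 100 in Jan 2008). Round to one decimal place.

130.5

Laspeyres price index uses base-period quantities as weights.
ΣP(Feb 2008)·Q(Jan 2008) = 32098.74×2 + 2628.95×1 + 1058.69×8 = 64197.48 + 2628.95 + 8469.52 = 75295.95
ΣP(Jan 2008)·Q(Jan 2008) = 24600.74×2 + 1923.24×1 + 823.19×8 = 49201.48 + 1923.24 + 6585.52 = 57710.24
Index = 75295.95 / 57710.24 × 100 = 130.4724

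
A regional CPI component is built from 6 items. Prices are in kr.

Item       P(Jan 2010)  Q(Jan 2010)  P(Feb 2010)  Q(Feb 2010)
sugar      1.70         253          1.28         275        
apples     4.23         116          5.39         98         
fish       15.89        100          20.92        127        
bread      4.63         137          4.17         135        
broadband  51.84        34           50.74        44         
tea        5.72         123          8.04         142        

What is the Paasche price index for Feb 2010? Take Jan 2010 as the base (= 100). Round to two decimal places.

Paasche price index uses current-period quantities as weights.
ΣP(Feb 2010)·Q(Feb 2010) = 1.28×275 + 5.39×98 + 20.92×127 + 4.17×135 + 50.74×44 + 8.04×142 = 352 + 528.22 + 2656.84 + 562.95 + 2232.56 + 1141.68 = 7474.25
ΣP(Jan 2010)·Q(Feb 2010) = 1.70×275 + 4.23×98 + 15.89×127 + 4.63×135 + 51.84×44 + 5.72×142 = 467.5 + 414.54 + 2018.03 + 625.05 + 2280.96 + 812.24 = 6618.32
Index = 7474.25 / 6618.32 × 100 = 112.9327

112.93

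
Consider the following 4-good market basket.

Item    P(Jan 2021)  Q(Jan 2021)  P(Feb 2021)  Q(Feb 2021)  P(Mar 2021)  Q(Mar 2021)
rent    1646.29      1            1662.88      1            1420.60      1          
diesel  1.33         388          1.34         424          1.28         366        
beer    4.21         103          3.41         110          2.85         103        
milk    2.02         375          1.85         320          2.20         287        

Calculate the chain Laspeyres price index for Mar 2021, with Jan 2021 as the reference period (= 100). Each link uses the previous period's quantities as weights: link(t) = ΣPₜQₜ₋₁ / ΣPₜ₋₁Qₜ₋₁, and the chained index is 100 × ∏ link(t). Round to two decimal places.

89.71

Link Jan 2021→Feb 2021:
ΣP(Feb 2021)Q(Jan 2021) = 1662.88×1 + 1.34×388 + 3.41×103 + 1.85×375 = 1662.88 + 519.92 + 351.23 + 693.75 = 3227.78
ΣP(Jan 2021)Q(Jan 2021) = 1646.29×1 + 1.33×388 + 4.21×103 + 2.02×375 = 1646.29 + 516.04 + 433.63 + 757.5 = 3353.46
link = 3227.78/3353.46 = 0.962522
Link Feb 2021→Mar 2021:
ΣP(Mar 2021)Q(Feb 2021) = 1420.60×1 + 1.28×424 + 2.85×110 + 2.20×320 = 1420.6 + 542.72 + 313.5 + 704 = 2980.82
ΣP(Feb 2021)Q(Feb 2021) = 1662.88×1 + 1.34×424 + 3.41×110 + 1.85×320 = 1662.88 + 568.16 + 375.1 + 592 = 3198.14
link = 2980.82/3198.14 = 0.932048
Chained index = 100 × 0.962522 × 0.932048 = 89.7117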